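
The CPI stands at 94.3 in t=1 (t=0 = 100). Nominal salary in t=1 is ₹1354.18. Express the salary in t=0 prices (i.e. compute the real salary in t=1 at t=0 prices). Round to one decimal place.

1436.0

Real = Nominal ÷ (Index/100) = 1354.18 ÷ (94.3/100)
     = 1354.18 ÷ 0.943 = 1436.0339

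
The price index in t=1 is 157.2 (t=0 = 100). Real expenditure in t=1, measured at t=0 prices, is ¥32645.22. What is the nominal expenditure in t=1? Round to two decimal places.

Nominal = Real × (Index/100) = 32645.22 × (157.2/100)
        = 32645.22 × 1.572 = 51318.2858

51318.29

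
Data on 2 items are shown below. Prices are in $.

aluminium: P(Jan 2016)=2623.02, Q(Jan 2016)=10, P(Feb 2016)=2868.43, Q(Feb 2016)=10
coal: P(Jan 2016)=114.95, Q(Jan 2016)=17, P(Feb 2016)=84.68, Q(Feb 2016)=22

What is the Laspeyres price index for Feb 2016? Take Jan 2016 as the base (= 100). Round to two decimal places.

106.88

Laspeyres price index uses base-period quantities as weights.
ΣP(Feb 2016)·Q(Jan 2016) = 2868.43×10 + 84.68×17 = 28684.3 + 1439.56 = 30123.86
ΣP(Jan 2016)·Q(Jan 2016) = 2623.02×10 + 114.95×17 = 26230.2 + 1954.15 = 28184.35
Index = 30123.86 / 28184.35 × 100 = 106.8815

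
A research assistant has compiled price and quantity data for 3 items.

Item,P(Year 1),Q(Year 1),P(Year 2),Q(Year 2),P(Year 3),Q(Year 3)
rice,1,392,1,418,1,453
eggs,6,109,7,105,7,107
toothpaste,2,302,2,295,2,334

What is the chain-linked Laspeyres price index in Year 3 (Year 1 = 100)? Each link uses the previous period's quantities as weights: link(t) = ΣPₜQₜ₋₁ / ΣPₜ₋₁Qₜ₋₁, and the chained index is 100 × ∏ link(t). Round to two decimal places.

106.61

Link Year 1→Year 2:
ΣP(Year 2)Q(Year 1) = 1×392 + 7×109 + 2×302 = 392 + 763 + 604 = 1759
ΣP(Year 1)Q(Year 1) = 1×392 + 6×109 + 2×302 = 392 + 654 + 604 = 1650
link = 1759/1650 = 1.066061
Link Year 2→Year 3:
ΣP(Year 3)Q(Year 2) = 1×418 + 7×105 + 2×295 = 418 + 735 + 590 = 1743
ΣP(Year 2)Q(Year 2) = 1×418 + 7×105 + 2×295 = 418 + 735 + 590 = 1743
link = 1743/1743 = 1.000000
Chained index = 100 × 1.066061 × 1.000000 = 106.6061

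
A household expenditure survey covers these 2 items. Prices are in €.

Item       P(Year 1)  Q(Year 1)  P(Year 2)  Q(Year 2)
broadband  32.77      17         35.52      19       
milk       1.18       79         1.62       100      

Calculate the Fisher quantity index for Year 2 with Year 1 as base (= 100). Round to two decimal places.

114.12

Laspeyres component (base-period weights):
ΣP(Year 1)Q(Year 2) = 32.77×19 + 1.18×100 = 622.63 + 118 = 740.63
ΣP(Year 1)Q(Year 1) = 32.77×17 + 1.18×79 = 557.09 + 93.22 = 650.31
L = 740.63 / 650.31 × 100 = 113.8888
Paasche component (current-period weights):
ΣP(Year 2)Q(Year 2) = 35.52×19 + 1.62×100 = 674.88 + 162 = 836.88
ΣP(Year 2)Q(Year 1) = 35.52×17 + 1.62×79 = 603.84 + 127.98 = 731.82
P = 836.88 / 731.82 × 100 = 114.3560
Fisher = √(L × P) = √(113.8888 × 114.3560) = 114.1221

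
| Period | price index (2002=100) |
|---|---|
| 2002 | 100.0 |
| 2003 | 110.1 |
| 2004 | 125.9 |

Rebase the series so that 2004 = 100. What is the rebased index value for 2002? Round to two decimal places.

79.43

Rebased(2002) = 100.0 / 125.9 × 100 = 79.4281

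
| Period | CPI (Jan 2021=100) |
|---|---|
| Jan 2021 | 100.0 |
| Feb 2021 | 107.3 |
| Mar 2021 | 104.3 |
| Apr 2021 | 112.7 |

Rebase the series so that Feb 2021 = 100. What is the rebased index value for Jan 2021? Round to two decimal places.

93.20

Rebased(Jan 2021) = 100.0 / 107.3 × 100 = 93.1966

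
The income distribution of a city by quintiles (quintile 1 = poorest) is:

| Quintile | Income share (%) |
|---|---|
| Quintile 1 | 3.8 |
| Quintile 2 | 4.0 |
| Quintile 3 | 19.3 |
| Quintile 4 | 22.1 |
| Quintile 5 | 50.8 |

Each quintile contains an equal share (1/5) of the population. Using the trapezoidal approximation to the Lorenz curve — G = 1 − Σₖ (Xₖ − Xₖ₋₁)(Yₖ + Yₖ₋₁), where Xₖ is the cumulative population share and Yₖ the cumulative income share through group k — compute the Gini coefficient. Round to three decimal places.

Cumulative income shares Yₖ: 0.0380, 0.0780, 0.2710, 0.4920, 1.0000
Σ (Xₖ−Xₖ₋₁)(Yₖ+Yₖ₋₁) = (1/5)(0.0380+0.0000) + (1/5)(0.0780+0.0380) + (1/5)(0.2710+0.0780) + (1/5)(0.4920+0.2710) + (1/5)(1.0000+0.4920)
  = 0.0076 + 0.0232 + 0.0698 + 0.1526 + 0.2984 = 0.5516
G = 1 − 0.5516 = 0.4484

0.448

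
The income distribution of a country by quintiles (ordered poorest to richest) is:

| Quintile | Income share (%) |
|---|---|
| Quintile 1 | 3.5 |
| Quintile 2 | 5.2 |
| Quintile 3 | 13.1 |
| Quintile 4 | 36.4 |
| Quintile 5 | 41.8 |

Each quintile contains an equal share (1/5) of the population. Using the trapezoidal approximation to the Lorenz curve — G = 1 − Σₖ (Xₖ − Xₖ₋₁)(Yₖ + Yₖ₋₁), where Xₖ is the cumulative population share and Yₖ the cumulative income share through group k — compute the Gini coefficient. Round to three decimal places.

Cumulative income shares Yₖ: 0.0350, 0.0870, 0.2180, 0.5820, 1.0000
Σ (Xₖ−Xₖ₋₁)(Yₖ+Yₖ₋₁) = (1/5)(0.0350+0.0000) + (1/5)(0.0870+0.0350) + (1/5)(0.2180+0.0870) + (1/5)(0.5820+0.2180) + (1/5)(1.0000+0.5820)
  = 0.0070 + 0.0244 + 0.0610 + 0.1600 + 0.3164 = 0.5688
G = 1 − 0.5688 = 0.4312

0.431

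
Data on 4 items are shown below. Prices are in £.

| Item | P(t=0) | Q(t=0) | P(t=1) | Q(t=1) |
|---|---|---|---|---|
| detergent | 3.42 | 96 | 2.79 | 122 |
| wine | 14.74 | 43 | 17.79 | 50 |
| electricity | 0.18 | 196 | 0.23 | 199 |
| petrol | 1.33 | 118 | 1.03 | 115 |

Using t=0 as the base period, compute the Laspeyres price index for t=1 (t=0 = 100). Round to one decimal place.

Laspeyres price index uses base-period quantities as weights.
ΣP(t=1)·Q(t=0) = 2.79×96 + 17.79×43 + 0.23×196 + 1.03×118 = 267.84 + 764.97 + 45.08 + 121.54 = 1199.43
ΣP(t=0)·Q(t=0) = 3.42×96 + 14.74×43 + 0.18×196 + 1.33×118 = 328.32 + 633.82 + 35.28 + 156.94 = 1154.36
Index = 1199.43 / 1154.36 × 100 = 103.9043

103.9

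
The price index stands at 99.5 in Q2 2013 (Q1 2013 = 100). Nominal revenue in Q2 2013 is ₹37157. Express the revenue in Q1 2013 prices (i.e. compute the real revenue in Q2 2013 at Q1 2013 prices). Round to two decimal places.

37343.72

Real = Nominal ÷ (Index/100) = 37157 ÷ (99.5/100)
     = 37157 ÷ 0.995 = 37343.7186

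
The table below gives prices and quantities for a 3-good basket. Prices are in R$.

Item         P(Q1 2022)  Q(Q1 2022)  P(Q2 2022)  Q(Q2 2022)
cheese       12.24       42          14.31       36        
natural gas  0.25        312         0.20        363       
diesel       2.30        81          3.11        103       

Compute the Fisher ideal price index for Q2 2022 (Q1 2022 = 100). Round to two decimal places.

Laspeyres component (base-period weights):
ΣP(Q2 2022)Q(Q1 2022) = 14.31×42 + 0.20×312 + 3.11×81 = 601.02 + 62.4 + 251.91 = 915.33
ΣP(Q1 2022)Q(Q1 2022) = 12.24×42 + 0.25×312 + 2.30×81 = 514.08 + 78 + 186.3 = 778.38
L = 915.33 / 778.38 × 100 = 117.5942
Paasche component (current-period weights):
ΣP(Q2 2022)Q(Q2 2022) = 14.31×36 + 0.20×363 + 3.11×103 = 515.16 + 72.6 + 320.33 = 908.09
ΣP(Q1 2022)Q(Q2 2022) = 12.24×36 + 0.25×363 + 2.30×103 = 440.64 + 90.75 + 236.9 = 768.29
P = 908.09 / 768.29 × 100 = 118.1963
Fisher = √(L × P) = √(117.5942 × 118.1963) = 117.8949

117.89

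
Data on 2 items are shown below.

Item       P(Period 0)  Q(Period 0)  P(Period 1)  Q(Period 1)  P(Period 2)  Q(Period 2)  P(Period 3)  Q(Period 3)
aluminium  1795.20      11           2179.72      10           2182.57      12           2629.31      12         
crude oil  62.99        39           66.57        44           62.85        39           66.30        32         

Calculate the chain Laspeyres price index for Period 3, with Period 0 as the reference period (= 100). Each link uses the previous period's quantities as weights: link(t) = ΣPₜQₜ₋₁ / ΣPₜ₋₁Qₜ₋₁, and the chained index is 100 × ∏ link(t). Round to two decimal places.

Link Period 0→Period 1:
ΣP(Period 1)Q(Period 0) = 2179.72×11 + 66.57×39 = 23976.92 + 2596.23 = 26573.15
ΣP(Period 0)Q(Period 0) = 1795.20×11 + 62.99×39 = 19747.2 + 2456.61 = 22203.81
link = 26573.15/22203.81 = 1.196783
Link Period 1→Period 2:
ΣP(Period 2)Q(Period 1) = 2182.57×10 + 62.85×44 = 21825.7 + 2765.4 = 24591.1
ΣP(Period 1)Q(Period 1) = 2179.72×10 + 66.57×44 = 21797.2 + 2929.08 = 24726.28
link = 24591.1/24726.28 = 0.994533
Link Period 2→Period 3:
ΣP(Period 3)Q(Period 2) = 2629.31×12 + 66.30×39 = 31551.72 + 2585.7 = 34137.42
ΣP(Period 2)Q(Period 2) = 2182.57×12 + 62.85×39 = 26190.84 + 2451.15 = 28641.99
link = 34137.42/28641.99 = 1.191866
Chained index = 100 × 1.196783 × 0.994533 × 1.191866 = 141.8607

141.86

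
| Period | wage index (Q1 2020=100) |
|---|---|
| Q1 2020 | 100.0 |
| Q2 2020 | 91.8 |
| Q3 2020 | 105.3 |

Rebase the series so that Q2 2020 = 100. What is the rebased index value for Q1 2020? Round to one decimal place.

108.9

Rebased(Q1 2020) = 100.0 / 91.8 × 100 = 108.9325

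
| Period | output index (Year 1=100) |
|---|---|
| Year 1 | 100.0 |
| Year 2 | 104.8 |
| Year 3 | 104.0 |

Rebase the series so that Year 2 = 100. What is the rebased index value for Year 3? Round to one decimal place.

99.2

Rebased(Year 3) = 104.0 / 104.8 × 100 = 99.2366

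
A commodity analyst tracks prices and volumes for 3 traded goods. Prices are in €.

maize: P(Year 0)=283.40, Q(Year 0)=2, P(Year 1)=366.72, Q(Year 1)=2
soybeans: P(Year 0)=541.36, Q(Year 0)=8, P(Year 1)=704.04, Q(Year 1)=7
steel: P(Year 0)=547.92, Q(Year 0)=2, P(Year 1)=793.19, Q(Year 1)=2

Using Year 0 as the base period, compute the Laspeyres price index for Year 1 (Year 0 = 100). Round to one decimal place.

Laspeyres price index uses base-period quantities as weights.
ΣP(Year 1)·Q(Year 0) = 366.72×2 + 704.04×8 + 793.19×2 = 733.44 + 5632.32 + 1586.38 = 7952.14
ΣP(Year 0)·Q(Year 0) = 283.40×2 + 541.36×8 + 547.92×2 = 566.8 + 4330.88 + 1095.84 = 5993.52
Index = 7952.14 / 5993.52 × 100 = 132.6790

132.7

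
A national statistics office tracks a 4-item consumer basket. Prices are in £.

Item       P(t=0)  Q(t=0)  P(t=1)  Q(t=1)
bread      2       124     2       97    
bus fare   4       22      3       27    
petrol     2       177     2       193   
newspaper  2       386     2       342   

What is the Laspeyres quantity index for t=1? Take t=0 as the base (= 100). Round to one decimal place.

Laspeyres quantity index uses base-period prices as weights.
ΣP(t=0)·Q(t=1) = 2×97 + 4×27 + 2×193 + 2×342 = 194 + 108 + 386 + 684 = 1372
ΣP(t=0)·Q(t=0) = 2×124 + 4×22 + 2×177 + 2×386 = 248 + 88 + 354 + 772 = 1462
Index = 1372 / 1462 × 100 = 93.8440

93.8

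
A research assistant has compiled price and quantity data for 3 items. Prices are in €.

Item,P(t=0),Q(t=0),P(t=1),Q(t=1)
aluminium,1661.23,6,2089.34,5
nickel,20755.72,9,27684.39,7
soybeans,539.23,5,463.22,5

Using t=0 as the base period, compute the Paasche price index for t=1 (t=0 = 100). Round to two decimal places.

Paasche price index uses current-period quantities as weights.
ΣP(t=1)·Q(t=1) = 2089.34×5 + 27684.39×7 + 463.22×5 = 10446.7 + 193790.73 + 2316.1 = 206553.53
ΣP(t=0)·Q(t=1) = 1661.23×5 + 20755.72×7 + 539.23×5 = 8306.15 + 145290.04 + 2696.15 = 156292.34
Index = 206553.53 / 156292.34 × 100 = 132.1584

132.16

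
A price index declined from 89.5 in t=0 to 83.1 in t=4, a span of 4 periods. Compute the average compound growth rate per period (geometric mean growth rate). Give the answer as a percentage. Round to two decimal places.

Growth factor = (83.1/89.5)^(1/4) = (0.928492)^(1/4) = 0.981622
Growth rate = 0.981622 − 1 = -0.018378 = -1.8378%

-1.84%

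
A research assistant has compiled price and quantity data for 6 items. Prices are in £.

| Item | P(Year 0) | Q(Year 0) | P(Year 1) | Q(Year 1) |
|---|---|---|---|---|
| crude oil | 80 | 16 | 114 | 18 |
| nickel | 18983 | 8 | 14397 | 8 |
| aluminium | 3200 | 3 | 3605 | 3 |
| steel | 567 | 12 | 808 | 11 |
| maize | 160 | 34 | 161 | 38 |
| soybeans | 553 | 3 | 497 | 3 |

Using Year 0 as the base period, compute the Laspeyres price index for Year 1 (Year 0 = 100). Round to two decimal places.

81.79

Laspeyres price index uses base-period quantities as weights.
ΣP(Year 1)·Q(Year 0) = 114×16 + 14397×8 + 3605×3 + 808×12 + 161×34 + 497×3 = 1824 + 115176 + 10815 + 9696 + 5474 + 1491 = 144476
ΣP(Year 0)·Q(Year 0) = 80×16 + 18983×8 + 3200×3 + 567×12 + 160×34 + 553×3 = 1280 + 151864 + 9600 + 6804 + 5440 + 1659 = 176647
Index = 144476 / 176647 × 100 = 81.7880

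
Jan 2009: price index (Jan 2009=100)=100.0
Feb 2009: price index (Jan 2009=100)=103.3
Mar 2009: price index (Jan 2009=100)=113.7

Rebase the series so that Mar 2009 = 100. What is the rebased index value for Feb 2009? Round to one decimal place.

Rebased(Feb 2009) = 103.3 / 113.7 × 100 = 90.8531

90.9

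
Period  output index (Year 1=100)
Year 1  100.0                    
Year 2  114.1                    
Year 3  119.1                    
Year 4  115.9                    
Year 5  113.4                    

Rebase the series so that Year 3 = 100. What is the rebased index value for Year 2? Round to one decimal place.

95.8

Rebased(Year 2) = 114.1 / 119.1 × 100 = 95.8018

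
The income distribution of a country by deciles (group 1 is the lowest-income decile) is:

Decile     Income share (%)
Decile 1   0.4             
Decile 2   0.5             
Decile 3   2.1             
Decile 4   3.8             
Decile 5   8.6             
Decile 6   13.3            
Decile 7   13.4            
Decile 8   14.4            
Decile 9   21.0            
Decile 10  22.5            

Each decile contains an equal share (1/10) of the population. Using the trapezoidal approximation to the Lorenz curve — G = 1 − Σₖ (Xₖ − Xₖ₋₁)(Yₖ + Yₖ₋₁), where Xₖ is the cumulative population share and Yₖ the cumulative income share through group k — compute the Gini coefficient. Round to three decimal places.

Cumulative income shares Yₖ: 0.0040, 0.0090, 0.0300, 0.0680, 0.1540, 0.2870, 0.4210, 0.5650, 0.7750, 1.0000
Σ (Xₖ−Xₖ₋₁)(Yₖ+Yₖ₋₁) = (1/10)(0.0040+0.0000) + (1/10)(0.0090+0.0040) + (1/10)(0.0300+0.0090) + (1/10)(0.0680+0.0300) + (1/10)(0.1540+0.0680) + (1/10)(0.2870+0.1540) + (1/10)(0.4210+0.2870) + (1/10)(0.5650+0.4210) + (1/10)(0.7750+0.5650) + (1/10)(1.0000+0.7750)
  = 0.0004 + 0.0013 + 0.0039 + 0.0098 + 0.0222 + 0.0441 + 0.0708 + 0.0986 + 0.1340 + 0.1775 = 0.5626
G = 1 − 0.5626 = 0.4374

0.437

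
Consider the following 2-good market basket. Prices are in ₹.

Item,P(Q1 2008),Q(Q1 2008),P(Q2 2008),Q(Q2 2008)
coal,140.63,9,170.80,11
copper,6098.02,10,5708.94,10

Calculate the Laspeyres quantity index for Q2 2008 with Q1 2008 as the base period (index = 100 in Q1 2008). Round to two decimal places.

100.45

Laspeyres quantity index uses base-period prices as weights.
ΣP(Q1 2008)·Q(Q2 2008) = 140.63×11 + 6098.02×10 = 1546.93 + 60980.2 = 62527.13
ΣP(Q1 2008)·Q(Q1 2008) = 140.63×9 + 6098.02×10 = 1265.67 + 60980.2 = 62245.87
Index = 62527.13 / 62245.87 × 100 = 100.4519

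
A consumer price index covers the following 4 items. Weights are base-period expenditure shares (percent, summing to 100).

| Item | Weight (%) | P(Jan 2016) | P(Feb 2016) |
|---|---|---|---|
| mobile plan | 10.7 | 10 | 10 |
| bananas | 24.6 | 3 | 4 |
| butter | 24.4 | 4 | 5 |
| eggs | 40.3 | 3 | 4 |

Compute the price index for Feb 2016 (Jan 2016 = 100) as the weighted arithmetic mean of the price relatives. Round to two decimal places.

127.73

mobile plan: 10.7 × (10/10) = 10.7 × 1.000000 = 10.7000
bananas: 24.6 × (4/3) = 24.6 × 1.333333 = 32.8000
butter: 24.4 × (5/4) = 24.4 × 1.250000 = 30.5000
eggs: 40.3 × (4/3) = 40.3 × 1.333333 = 53.7333
Index = Σ wᵢ·(p₁ᵢ/p₀ᵢ) = 10.7000 + 32.8000 + 30.5000 + 53.7333 = 127.7333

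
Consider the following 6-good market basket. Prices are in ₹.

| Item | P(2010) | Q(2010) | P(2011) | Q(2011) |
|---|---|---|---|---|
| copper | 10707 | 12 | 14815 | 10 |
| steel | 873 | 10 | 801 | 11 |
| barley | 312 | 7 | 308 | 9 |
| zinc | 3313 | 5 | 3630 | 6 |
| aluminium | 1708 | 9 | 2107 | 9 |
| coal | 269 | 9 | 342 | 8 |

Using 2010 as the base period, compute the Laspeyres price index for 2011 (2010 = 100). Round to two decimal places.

Laspeyres price index uses base-period quantities as weights.
ΣP(2011)·Q(2010) = 14815×12 + 801×10 + 308×7 + 3630×5 + 2107×9 + 342×9 = 177780 + 8010 + 2156 + 18150 + 18963 + 3078 = 228137
ΣP(2010)·Q(2010) = 10707×12 + 873×10 + 312×7 + 3313×5 + 1708×9 + 269×9 = 128484 + 8730 + 2184 + 16565 + 15372 + 2421 = 173756
Index = 228137 / 173756 × 100 = 131.2973

131.30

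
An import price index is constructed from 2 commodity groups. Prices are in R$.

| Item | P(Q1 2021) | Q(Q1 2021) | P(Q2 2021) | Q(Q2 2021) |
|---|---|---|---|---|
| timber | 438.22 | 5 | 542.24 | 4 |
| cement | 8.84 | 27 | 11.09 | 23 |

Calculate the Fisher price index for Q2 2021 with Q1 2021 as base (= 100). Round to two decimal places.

123.91

Laspeyres component (base-period weights):
ΣP(Q2 2021)Q(Q1 2021) = 542.24×5 + 11.09×27 = 2711.2 + 299.43 = 3010.63
ΣP(Q1 2021)Q(Q1 2021) = 438.22×5 + 8.84×27 = 2191.1 + 238.68 = 2429.78
L = 3010.63 / 2429.78 × 100 = 123.9055
Paasche component (current-period weights):
ΣP(Q2 2021)Q(Q2 2021) = 542.24×4 + 11.09×23 = 2168.96 + 255.07 = 2424.03
ΣP(Q1 2021)Q(Q2 2021) = 438.22×4 + 8.84×23 = 1752.88 + 203.32 = 1956.2
P = 2424.03 / 1956.2 × 100 = 123.9152
Fisher = √(L × P) = √(123.9055 × 123.9152) = 123.9104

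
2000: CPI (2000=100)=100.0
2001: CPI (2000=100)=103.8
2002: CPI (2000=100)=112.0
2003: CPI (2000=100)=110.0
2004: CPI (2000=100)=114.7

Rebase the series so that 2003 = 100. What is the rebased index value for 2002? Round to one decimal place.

101.8

Rebased(2002) = 112.0 / 110.0 × 100 = 101.8182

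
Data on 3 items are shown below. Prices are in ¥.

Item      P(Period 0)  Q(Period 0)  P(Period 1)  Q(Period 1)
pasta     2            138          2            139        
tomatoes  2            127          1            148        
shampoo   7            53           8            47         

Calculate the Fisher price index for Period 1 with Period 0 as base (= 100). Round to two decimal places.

Laspeyres component (base-period weights):
ΣP(Period 1)Q(Period 0) = 2×138 + 1×127 + 8×53 = 276 + 127 + 424 = 827
ΣP(Period 0)Q(Period 0) = 2×138 + 2×127 + 7×53 = 276 + 254 + 371 = 901
L = 827 / 901 × 100 = 91.7869
Paasche component (current-period weights):
ΣP(Period 1)Q(Period 1) = 2×139 + 1×148 + 8×47 = 278 + 148 + 376 = 802
ΣP(Period 0)Q(Period 1) = 2×139 + 2×148 + 7×47 = 278 + 296 + 329 = 903
P = 802 / 903 × 100 = 88.8151
Fisher = √(L × P) = √(91.7869 × 88.8151) = 90.2888

90.29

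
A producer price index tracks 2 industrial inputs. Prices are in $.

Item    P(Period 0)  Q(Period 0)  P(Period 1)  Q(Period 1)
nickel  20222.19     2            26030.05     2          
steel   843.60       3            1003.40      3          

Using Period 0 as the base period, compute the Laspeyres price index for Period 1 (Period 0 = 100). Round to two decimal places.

Laspeyres price index uses base-period quantities as weights.
ΣP(Period 1)·Q(Period 0) = 26030.05×2 + 1003.40×3 = 52060.1 + 3010.2 = 55070.3
ΣP(Period 0)·Q(Period 0) = 20222.19×2 + 843.60×3 = 40444.38 + 2530.8 = 42975.18
Index = 55070.3 / 42975.18 × 100 = 128.1444

128.14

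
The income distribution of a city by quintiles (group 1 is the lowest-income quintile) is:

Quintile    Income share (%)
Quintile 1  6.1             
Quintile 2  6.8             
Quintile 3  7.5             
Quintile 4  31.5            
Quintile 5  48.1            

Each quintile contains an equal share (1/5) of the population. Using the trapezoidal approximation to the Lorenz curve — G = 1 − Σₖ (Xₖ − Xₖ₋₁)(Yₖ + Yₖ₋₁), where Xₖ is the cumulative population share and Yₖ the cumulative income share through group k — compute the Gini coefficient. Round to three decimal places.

0.435

Cumulative income shares Yₖ: 0.0610, 0.1290, 0.2040, 0.5190, 1.0000
Σ (Xₖ−Xₖ₋₁)(Yₖ+Yₖ₋₁) = (1/5)(0.0610+0.0000) + (1/5)(0.1290+0.0610) + (1/5)(0.2040+0.1290) + (1/5)(0.5190+0.2040) + (1/5)(1.0000+0.5190)
  = 0.0122 + 0.0380 + 0.0666 + 0.1446 + 0.3038 = 0.5652
G = 1 − 0.5652 = 0.4348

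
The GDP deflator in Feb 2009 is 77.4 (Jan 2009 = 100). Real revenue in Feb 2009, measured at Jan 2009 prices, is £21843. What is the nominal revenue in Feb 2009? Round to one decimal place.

Nominal = Real × (Index/100) = 21843 × (77.4/100)
        = 21843 × 0.774 = 16906.4820

16906.5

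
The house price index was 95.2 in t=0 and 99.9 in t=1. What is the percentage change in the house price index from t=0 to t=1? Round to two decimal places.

Change = (99.9 − 95.2) / 95.2 × 100
       = 4.7 / 95.2 × 100 = 4.9370%

4.94%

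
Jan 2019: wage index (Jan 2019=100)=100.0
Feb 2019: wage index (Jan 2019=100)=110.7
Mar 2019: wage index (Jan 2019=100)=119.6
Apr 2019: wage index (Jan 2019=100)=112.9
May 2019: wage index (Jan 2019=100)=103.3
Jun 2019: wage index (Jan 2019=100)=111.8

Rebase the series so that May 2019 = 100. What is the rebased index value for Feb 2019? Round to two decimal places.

Rebased(Feb 2019) = 110.7 / 103.3 × 100 = 107.1636

107.16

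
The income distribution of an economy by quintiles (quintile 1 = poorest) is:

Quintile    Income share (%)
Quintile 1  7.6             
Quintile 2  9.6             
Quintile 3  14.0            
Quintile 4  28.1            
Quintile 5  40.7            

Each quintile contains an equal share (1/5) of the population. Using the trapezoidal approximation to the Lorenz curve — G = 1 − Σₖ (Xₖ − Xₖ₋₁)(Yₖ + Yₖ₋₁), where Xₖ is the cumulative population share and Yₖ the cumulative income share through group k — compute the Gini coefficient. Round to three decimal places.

Cumulative income shares Yₖ: 0.0760, 0.1720, 0.3120, 0.5930, 1.0000
Σ (Xₖ−Xₖ₋₁)(Yₖ+Yₖ₋₁) = (1/5)(0.0760+0.0000) + (1/5)(0.1720+0.0760) + (1/5)(0.3120+0.1720) + (1/5)(0.5930+0.3120) + (1/5)(1.0000+0.5930)
  = 0.0152 + 0.0496 + 0.0968 + 0.1810 + 0.3186 = 0.6612
G = 1 − 0.6612 = 0.3388

0.339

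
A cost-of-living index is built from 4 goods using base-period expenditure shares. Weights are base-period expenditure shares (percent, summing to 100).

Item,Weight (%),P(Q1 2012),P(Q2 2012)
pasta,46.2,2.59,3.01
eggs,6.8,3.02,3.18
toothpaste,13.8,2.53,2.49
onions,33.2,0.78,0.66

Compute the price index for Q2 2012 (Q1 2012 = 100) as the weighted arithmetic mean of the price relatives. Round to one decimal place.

102.5

pasta: 46.2 × (3.01/2.59) = 46.2 × 1.162162 = 53.6919
eggs: 6.8 × (3.18/3.02) = 6.8 × 1.052980 = 7.1603
toothpaste: 13.8 × (2.49/2.53) = 13.8 × 0.984190 = 13.5818
onions: 33.2 × (0.66/0.78) = 33.2 × 0.846154 = 28.0923
Index = Σ wᵢ·(p₁ᵢ/p₀ᵢ) = 53.6919 + 7.1603 + 13.5818 + 28.0923 = 102.5263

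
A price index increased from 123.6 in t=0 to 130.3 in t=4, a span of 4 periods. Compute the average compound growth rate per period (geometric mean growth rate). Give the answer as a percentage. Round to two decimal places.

1.33%

Growth factor = (130.3/123.6)^(1/4) = (1.054207)^(1/4) = 1.013285
Growth rate = 1.013285 − 1 = 0.013285 = 1.3285%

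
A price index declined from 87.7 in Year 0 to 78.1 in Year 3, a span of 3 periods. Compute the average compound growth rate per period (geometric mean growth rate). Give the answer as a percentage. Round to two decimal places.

-3.79%

Growth factor = (78.1/87.7)^(1/3) = (0.890536)^(1/3) = 0.962093
Growth rate = 0.962093 − 1 = -0.037907 = -3.7907%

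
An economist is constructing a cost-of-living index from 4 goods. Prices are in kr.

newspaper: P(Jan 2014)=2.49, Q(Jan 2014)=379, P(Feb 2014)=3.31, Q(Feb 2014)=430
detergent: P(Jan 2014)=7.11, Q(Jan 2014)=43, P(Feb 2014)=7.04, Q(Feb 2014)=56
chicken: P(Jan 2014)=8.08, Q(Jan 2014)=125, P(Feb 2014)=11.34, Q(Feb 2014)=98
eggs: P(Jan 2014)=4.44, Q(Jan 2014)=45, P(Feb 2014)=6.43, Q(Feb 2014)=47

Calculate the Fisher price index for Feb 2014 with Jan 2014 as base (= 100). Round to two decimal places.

131.78

Laspeyres component (base-period weights):
ΣP(Feb 2014)Q(Jan 2014) = 3.31×379 + 7.04×43 + 11.34×125 + 6.43×45 = 1254.49 + 302.72 + 1417.5 + 289.35 = 3264.06
ΣP(Jan 2014)Q(Jan 2014) = 2.49×379 + 7.11×43 + 8.08×125 + 4.44×45 = 943.71 + 305.73 + 1010 + 199.8 = 2459.24
L = 3264.06 / 2459.24 × 100 = 132.7264
Paasche component (current-period weights):
ΣP(Feb 2014)Q(Feb 2014) = 3.31×430 + 7.04×56 + 11.34×98 + 6.43×47 = 1423.3 + 394.24 + 1111.32 + 302.21 = 3231.07
ΣP(Jan 2014)Q(Feb 2014) = 2.49×430 + 7.11×56 + 8.08×98 + 4.44×47 = 1070.7 + 398.16 + 791.84 + 208.68 = 2469.38
P = 3231.07 / 2469.38 × 100 = 130.8454
Fisher = √(L × P) = √(132.7264 × 130.8454) = 131.7825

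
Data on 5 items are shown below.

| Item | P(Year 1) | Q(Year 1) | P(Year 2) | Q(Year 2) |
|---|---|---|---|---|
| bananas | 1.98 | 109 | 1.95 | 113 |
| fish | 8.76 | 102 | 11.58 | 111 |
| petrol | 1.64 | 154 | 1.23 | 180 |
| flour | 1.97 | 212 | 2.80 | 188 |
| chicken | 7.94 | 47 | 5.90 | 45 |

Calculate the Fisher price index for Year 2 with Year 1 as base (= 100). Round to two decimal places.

113.76

Laspeyres component (base-period weights):
ΣP(Year 2)Q(Year 1) = 1.95×109 + 11.58×102 + 1.23×154 + 2.80×212 + 5.90×47 = 212.55 + 1181.16 + 189.42 + 593.6 + 277.3 = 2454.03
ΣP(Year 1)Q(Year 1) = 1.98×109 + 8.76×102 + 1.64×154 + 1.97×212 + 7.94×47 = 215.82 + 893.52 + 252.56 + 417.64 + 373.18 = 2152.72
L = 2454.03 / 2152.72 × 100 = 113.9967
Paasche component (current-period weights):
ΣP(Year 2)Q(Year 2) = 1.95×113 + 11.58×111 + 1.23×180 + 2.80×188 + 5.90×45 = 220.35 + 1285.38 + 221.4 + 526.4 + 265.5 = 2519.03
ΣP(Year 1)Q(Year 2) = 1.98×113 + 8.76×111 + 1.64×180 + 1.97×188 + 7.94×45 = 223.74 + 972.36 + 295.2 + 370.36 + 357.3 = 2218.96
P = 2519.03 / 2218.96 × 100 = 113.5230
Fisher = √(L × P) = √(113.9967 × 113.5230) = 113.7596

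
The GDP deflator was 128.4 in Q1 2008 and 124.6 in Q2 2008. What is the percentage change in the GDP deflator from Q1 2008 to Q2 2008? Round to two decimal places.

-2.96%

Change = (124.6 − 128.4) / 128.4 × 100
       = -3.8 / 128.4 × 100 = -2.9595%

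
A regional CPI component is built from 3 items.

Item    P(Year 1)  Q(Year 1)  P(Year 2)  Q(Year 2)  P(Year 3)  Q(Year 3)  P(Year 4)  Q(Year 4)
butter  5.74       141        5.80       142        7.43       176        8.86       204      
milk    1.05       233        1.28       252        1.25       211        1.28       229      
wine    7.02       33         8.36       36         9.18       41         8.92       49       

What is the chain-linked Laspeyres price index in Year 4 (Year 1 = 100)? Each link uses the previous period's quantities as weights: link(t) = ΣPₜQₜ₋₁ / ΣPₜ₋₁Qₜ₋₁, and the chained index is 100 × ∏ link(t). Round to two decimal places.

Link Year 1→Year 2:
ΣP(Year 2)Q(Year 1) = 5.80×141 + 1.28×233 + 8.36×33 = 817.8 + 298.24 + 275.88 = 1391.92
ΣP(Year 1)Q(Year 1) = 5.74×141 + 1.05×233 + 7.02×33 = 809.34 + 244.65 + 231.66 = 1285.65
link = 1391.92/1285.65 = 1.082659
Link Year 2→Year 3:
ΣP(Year 3)Q(Year 2) = 7.43×142 + 1.25×252 + 9.18×36 = 1055.06 + 315 + 330.48 = 1700.54
ΣP(Year 2)Q(Year 2) = 5.80×142 + 1.28×252 + 8.36×36 = 823.6 + 322.56 + 300.96 = 1447.12
link = 1700.54/1447.12 = 1.175120
Link Year 3→Year 4:
ΣP(Year 4)Q(Year 3) = 8.86×176 + 1.28×211 + 8.92×41 = 1559.36 + 270.08 + 365.72 = 2195.16
ΣP(Year 3)Q(Year 3) = 7.43×176 + 1.25×211 + 9.18×41 = 1307.68 + 263.75 + 376.38 = 1947.81
link = 2195.16/1947.81 = 1.126989
Chained index = 100 × 1.082659 × 1.175120 × 1.126989 = 143.3816

143.38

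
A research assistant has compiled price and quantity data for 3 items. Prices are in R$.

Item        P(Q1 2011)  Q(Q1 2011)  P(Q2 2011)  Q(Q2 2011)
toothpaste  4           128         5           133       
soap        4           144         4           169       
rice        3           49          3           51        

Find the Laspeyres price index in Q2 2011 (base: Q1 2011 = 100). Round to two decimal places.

110.36

Laspeyres price index uses base-period quantities as weights.
ΣP(Q2 2011)·Q(Q1 2011) = 5×128 + 4×144 + 3×49 = 640 + 576 + 147 = 1363
ΣP(Q1 2011)·Q(Q1 2011) = 4×128 + 4×144 + 3×49 = 512 + 576 + 147 = 1235
Index = 1363 / 1235 × 100 = 110.3644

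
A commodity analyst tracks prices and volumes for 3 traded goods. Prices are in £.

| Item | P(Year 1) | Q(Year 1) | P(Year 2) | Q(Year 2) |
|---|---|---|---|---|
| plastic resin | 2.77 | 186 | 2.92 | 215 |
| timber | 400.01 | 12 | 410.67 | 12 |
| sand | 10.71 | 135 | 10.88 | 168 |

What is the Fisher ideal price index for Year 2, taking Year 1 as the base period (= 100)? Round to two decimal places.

Laspeyres component (base-period weights):
ΣP(Year 2)Q(Year 1) = 2.92×186 + 410.67×12 + 10.88×135 = 543.12 + 4928.04 + 1468.8 = 6939.96
ΣP(Year 1)Q(Year 1) = 2.77×186 + 400.01×12 + 10.71×135 = 515.22 + 4800.12 + 1445.85 = 6761.19
L = 6939.96 / 6761.19 × 100 = 102.6441
Paasche component (current-period weights):
ΣP(Year 2)Q(Year 2) = 2.92×215 + 410.67×12 + 10.88×168 = 627.8 + 4928.04 + 1827.84 = 7383.68
ΣP(Year 1)Q(Year 2) = 2.77×215 + 400.01×12 + 10.71×168 = 595.55 + 4800.12 + 1799.28 = 7194.95
P = 7383.68 / 7194.95 × 100 = 102.6231
Fisher = √(L × P) = √(102.6441 × 102.6231) = 102.6336

102.63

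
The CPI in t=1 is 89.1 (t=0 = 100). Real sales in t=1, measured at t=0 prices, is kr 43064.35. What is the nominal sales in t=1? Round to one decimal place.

Nominal = Real × (Index/100) = 43064.35 × (89.1/100)
        = 43064.35 × 0.891 = 38370.3358

38370.3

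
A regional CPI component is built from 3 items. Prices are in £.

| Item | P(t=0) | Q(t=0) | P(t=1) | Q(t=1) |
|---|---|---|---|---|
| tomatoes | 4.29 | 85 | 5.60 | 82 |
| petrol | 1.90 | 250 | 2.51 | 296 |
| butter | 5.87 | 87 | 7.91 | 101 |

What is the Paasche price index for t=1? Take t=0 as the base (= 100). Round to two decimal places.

Paasche price index uses current-period quantities as weights.
ΣP(t=1)·Q(t=1) = 5.60×82 + 2.51×296 + 7.91×101 = 459.2 + 742.96 + 798.91 = 2001.07
ΣP(t=0)·Q(t=1) = 4.29×82 + 1.90×296 + 5.87×101 = 351.78 + 562.4 + 592.87 = 1507.05
Index = 2001.07 / 1507.05 × 100 = 132.7806

132.78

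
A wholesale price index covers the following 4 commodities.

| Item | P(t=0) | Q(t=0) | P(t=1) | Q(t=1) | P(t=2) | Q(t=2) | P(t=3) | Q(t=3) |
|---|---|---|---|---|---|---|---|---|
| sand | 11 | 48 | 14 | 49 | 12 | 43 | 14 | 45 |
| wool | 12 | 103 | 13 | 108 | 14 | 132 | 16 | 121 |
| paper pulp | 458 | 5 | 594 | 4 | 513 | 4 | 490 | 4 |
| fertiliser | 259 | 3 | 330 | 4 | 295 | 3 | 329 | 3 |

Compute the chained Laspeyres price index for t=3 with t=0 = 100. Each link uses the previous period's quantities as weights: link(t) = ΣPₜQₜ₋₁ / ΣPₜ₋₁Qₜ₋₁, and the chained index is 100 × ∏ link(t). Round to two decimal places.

Link t=0→t=1:
ΣP(t=1)Q(t=0) = 14×48 + 13×103 + 594×5 + 330×3 = 672 + 1339 + 2970 + 990 = 5971
ΣP(t=0)Q(t=0) = 11×48 + 12×103 + 458×5 + 259×3 = 528 + 1236 + 2290 + 777 = 4831
link = 5971/4831 = 1.235976
Link t=1→t=2:
ΣP(t=2)Q(t=1) = 12×49 + 14×108 + 513×4 + 295×4 = 588 + 1512 + 2052 + 1180 = 5332
ΣP(t=1)Q(t=1) = 14×49 + 13×108 + 594×4 + 330×4 = 686 + 1404 + 2376 + 1320 = 5786
link = 5332/5786 = 0.921535
Link t=2→t=3:
ΣP(t=3)Q(t=2) = 14×43 + 16×132 + 490×4 + 329×3 = 602 + 2112 + 1960 + 987 = 5661
ΣP(t=2)Q(t=2) = 12×43 + 14×132 + 513×4 + 295×3 = 516 + 1848 + 2052 + 885 = 5301
link = 5661/5301 = 1.067912
Chained index = 100 × 1.235976 × 0.921535 × 1.067912 = 121.6346

121.63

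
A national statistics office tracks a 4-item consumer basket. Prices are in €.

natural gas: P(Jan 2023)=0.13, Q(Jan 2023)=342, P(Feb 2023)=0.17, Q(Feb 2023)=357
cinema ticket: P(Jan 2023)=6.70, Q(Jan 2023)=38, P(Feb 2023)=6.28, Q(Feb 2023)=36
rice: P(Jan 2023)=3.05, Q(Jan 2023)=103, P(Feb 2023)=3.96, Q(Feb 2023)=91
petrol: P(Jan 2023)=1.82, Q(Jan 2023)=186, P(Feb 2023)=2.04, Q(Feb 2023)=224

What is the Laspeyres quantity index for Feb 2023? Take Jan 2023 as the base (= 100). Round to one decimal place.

102.2

Laspeyres quantity index uses base-period prices as weights.
ΣP(Jan 2023)·Q(Feb 2023) = 0.13×357 + 6.70×36 + 3.05×91 + 1.82×224 = 46.41 + 241.2 + 277.55 + 407.68 = 972.84
ΣP(Jan 2023)·Q(Jan 2023) = 0.13×342 + 6.70×38 + 3.05×103 + 1.82×186 = 44.46 + 254.6 + 314.15 + 338.52 = 951.73
Index = 972.84 / 951.73 × 100 = 102.2181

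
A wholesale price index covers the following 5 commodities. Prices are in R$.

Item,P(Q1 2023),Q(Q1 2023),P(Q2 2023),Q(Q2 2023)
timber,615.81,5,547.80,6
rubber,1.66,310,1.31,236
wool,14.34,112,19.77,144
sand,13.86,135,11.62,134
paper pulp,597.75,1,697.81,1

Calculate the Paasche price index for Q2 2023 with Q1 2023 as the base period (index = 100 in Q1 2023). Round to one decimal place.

101.1

Paasche price index uses current-period quantities as weights.
ΣP(Q2 2023)·Q(Q2 2023) = 547.80×6 + 1.31×236 + 19.77×144 + 11.62×134 + 697.81×1 = 3286.8 + 309.16 + 2846.88 + 1557.08 + 697.81 = 8697.73
ΣP(Q1 2023)·Q(Q2 2023) = 615.81×6 + 1.66×236 + 14.34×144 + 13.86×134 + 597.75×1 = 3694.86 + 391.76 + 2064.96 + 1857.24 + 597.75 = 8606.57
Index = 8697.73 / 8606.57 × 100 = 101.0592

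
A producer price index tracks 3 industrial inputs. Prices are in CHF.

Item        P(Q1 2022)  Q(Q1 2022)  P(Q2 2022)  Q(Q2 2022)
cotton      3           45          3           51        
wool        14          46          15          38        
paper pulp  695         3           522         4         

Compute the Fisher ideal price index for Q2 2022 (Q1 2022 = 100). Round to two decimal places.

82.30

Laspeyres component (base-period weights):
ΣP(Q2 2022)Q(Q1 2022) = 3×45 + 15×46 + 522×3 = 135 + 690 + 1566 = 2391
ΣP(Q1 2022)Q(Q1 2022) = 3×45 + 14×46 + 695×3 = 135 + 644 + 2085 = 2864
L = 2391 / 2864 × 100 = 83.4846
Paasche component (current-period weights):
ΣP(Q2 2022)Q(Q2 2022) = 3×51 + 15×38 + 522×4 = 153 + 570 + 2088 = 2811
ΣP(Q1 2022)Q(Q2 2022) = 3×51 + 14×38 + 695×4 = 153 + 532 + 2780 = 3465
P = 2811 / 3465 × 100 = 81.1255
Fisher = √(L × P) = √(83.4846 × 81.1255) = 82.2966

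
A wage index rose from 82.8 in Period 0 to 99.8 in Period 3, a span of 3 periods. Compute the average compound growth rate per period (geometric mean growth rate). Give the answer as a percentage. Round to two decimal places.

Growth factor = (99.8/82.8)^(1/3) = (1.205314)^(1/3) = 1.064225
Growth rate = 1.064225 − 1 = 0.064225 = 6.4225%

6.42%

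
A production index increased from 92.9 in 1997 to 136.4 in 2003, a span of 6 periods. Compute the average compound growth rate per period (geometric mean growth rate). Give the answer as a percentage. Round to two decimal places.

Growth factor = (136.4/92.9)^(1/6) = (1.468245)^(1/6) = 1.066104
Growth rate = 1.066104 − 1 = 0.066104 = 6.6104%

6.61%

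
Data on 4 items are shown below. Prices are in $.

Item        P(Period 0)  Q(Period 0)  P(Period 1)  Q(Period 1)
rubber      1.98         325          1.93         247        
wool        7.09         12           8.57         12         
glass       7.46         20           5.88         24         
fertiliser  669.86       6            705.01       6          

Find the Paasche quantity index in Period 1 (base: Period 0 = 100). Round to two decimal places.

97.50

Paasche quantity index uses current-period prices as weights.
ΣP(Period 1)·Q(Period 1) = 1.93×247 + 8.57×12 + 5.88×24 + 705.01×6 = 476.71 + 102.84 + 141.12 + 4230.06 = 4950.73
ΣP(Period 1)·Q(Period 0) = 1.93×325 + 8.57×12 + 5.88×20 + 705.01×6 = 627.25 + 102.84 + 117.6 + 4230.06 = 5077.75
Index = 4950.73 / 5077.75 × 100 = 97.4985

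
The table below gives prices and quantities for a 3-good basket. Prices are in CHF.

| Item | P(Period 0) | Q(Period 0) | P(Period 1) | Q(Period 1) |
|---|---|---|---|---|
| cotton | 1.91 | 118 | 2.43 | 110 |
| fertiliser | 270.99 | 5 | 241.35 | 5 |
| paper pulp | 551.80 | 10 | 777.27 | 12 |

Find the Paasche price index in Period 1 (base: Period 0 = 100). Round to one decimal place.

Paasche price index uses current-period quantities as weights.
ΣP(Period 1)·Q(Period 1) = 2.43×110 + 241.35×5 + 777.27×12 = 267.3 + 1206.75 + 9327.24 = 10801.29
ΣP(Period 0)·Q(Period 1) = 1.91×110 + 270.99×5 + 551.80×12 = 210.1 + 1354.95 + 6621.6 = 8186.65
Index = 10801.29 / 8186.65 × 100 = 131.9379

131.9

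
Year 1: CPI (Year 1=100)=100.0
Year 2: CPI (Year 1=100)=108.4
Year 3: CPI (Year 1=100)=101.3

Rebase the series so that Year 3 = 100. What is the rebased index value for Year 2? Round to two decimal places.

107.01

Rebased(Year 2) = 108.4 / 101.3 × 100 = 107.0089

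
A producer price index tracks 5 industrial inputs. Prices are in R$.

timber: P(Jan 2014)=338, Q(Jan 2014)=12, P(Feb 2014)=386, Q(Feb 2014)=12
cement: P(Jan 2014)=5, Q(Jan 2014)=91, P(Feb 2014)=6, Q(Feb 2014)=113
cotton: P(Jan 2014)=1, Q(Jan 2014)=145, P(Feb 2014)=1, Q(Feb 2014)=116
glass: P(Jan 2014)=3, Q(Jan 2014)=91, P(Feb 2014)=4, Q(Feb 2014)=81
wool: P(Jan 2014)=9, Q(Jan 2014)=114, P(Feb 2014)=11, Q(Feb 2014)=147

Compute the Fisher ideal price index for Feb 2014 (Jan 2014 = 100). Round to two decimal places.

116.72

Laspeyres component (base-period weights):
ΣP(Feb 2014)Q(Jan 2014) = 386×12 + 6×91 + 1×145 + 4×91 + 11×114 = 4632 + 546 + 145 + 364 + 1254 = 6941
ΣP(Jan 2014)Q(Jan 2014) = 338×12 + 5×91 + 1×145 + 3×91 + 9×114 = 4056 + 455 + 145 + 273 + 1026 = 5955
L = 6941 / 5955 × 100 = 116.5575
Paasche component (current-period weights):
ΣP(Feb 2014)Q(Feb 2014) = 386×12 + 6×113 + 1×116 + 4×81 + 11×147 = 4632 + 678 + 116 + 324 + 1617 = 7367
ΣP(Jan 2014)Q(Feb 2014) = 338×12 + 5×113 + 1×116 + 3×81 + 9×147 = 4056 + 565 + 116 + 243 + 1323 = 6303
P = 7367 / 6303 × 100 = 116.8809
Fisher = √(L × P) = √(116.5575 × 116.8809) = 116.7191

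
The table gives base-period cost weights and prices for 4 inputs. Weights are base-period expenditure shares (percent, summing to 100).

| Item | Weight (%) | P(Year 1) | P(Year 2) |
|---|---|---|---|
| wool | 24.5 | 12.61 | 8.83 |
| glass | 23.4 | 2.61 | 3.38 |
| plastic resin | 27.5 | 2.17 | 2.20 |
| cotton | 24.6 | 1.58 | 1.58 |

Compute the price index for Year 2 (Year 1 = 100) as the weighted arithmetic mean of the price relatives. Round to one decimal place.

wool: 24.5 × (8.83/12.61) = 24.5 × 0.700238 = 17.1558
glass: 23.4 × (3.38/2.61) = 23.4 × 1.295019 = 30.3034
plastic resin: 27.5 × (2.20/2.17) = 27.5 × 1.013825 = 27.8802
cotton: 24.6 × (1.58/1.58) = 24.6 × 1.000000 = 24.6000
Index = Σ wᵢ·(p₁ᵢ/p₀ᵢ) = 17.1558 + 30.3034 + 27.8802 + 24.6000 = 99.9395

99.9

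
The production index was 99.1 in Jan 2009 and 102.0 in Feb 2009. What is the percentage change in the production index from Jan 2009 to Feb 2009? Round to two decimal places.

Change = (102.0 − 99.1) / 99.1 × 100
       = 2.9 / 99.1 × 100 = 2.9263%

2.93%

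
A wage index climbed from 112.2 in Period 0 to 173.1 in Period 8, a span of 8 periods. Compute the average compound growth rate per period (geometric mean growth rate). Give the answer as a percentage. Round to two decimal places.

5.57%

Growth factor = (173.1/112.2)^(1/8) = (1.542781)^(1/8) = 1.055694
Growth rate = 1.055694 − 1 = 0.055694 = 5.5694%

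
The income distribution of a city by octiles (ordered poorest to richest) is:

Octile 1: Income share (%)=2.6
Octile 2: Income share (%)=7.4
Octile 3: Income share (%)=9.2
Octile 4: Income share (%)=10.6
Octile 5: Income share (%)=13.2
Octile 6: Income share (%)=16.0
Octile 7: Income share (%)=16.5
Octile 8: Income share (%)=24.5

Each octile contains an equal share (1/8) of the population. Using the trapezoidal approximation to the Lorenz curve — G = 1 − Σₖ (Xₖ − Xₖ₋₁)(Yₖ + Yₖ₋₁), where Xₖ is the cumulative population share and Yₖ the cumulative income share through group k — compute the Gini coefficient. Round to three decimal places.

Cumulative income shares Yₖ: 0.0260, 0.1000, 0.1920, 0.2980, 0.4300, 0.5900, 0.7550, 1.0000
Σ (Xₖ−Xₖ₋₁)(Yₖ+Yₖ₋₁) = (1/8)(0.0260+0.0000) + (1/8)(0.1000+0.0260) + (1/8)(0.1920+0.1000) + (1/8)(0.2980+0.1920) + (1/8)(0.4300+0.2980) + (1/8)(0.5900+0.4300) + (1/8)(0.7550+0.5900) + (1/8)(1.0000+0.7550)
  = 0.0033 + 0.0158 + 0.0365 + 0.0612 + 0.0910 + 0.1275 + 0.1681 + 0.2194 = 0.7228
G = 1 − 0.7228 = 0.2772

0.277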